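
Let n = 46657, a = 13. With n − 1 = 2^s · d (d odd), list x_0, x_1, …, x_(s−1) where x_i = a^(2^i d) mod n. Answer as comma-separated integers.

n − 1 = 46656 = 2^6 · 729, so s = 6 and d = 729.
x_0 = 13^729 mod 46657 = 35230.
x_1 = 35230^2 mod 46657 = 30043.
x_2 = 30043^2 mod 46657 = 2184.
x_3 = 2184^2 mod 46657 = 10842.
x_4 = 10842^2 mod 46657 = 19981.
x_5 = 19981^2 mod 46657 = 43069.

35230, 30043, 2184, 10842, 19981, 43069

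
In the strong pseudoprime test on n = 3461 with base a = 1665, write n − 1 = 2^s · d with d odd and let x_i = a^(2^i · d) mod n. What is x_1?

n − 1 = 3460 = 2^2 · 865, so s = 2 and d = 865.
Repeated squaring mod 3461: 1665^1 ≡ 1665, 1665^2 ≡ 3425, 1665^4 ≡ 1296, 1665^8 ≡ 1031, 1665^16 ≡ 434, 1665^32 ≡ 1462, 1665^64 ≡ 2007, 1665^128 ≡ 2906, 1665^256 ≡ 3457, 1665^512 ≡ 16.
865 = 512 + 256 + 64 + 32 + 1, so 1665^865 ≡ 16·3457·2007·1462·1665 ≡ 1453 (mod 3461).
x_0 = 1453.
x_1 = 1453^2 mod 3461 = 3460.

3460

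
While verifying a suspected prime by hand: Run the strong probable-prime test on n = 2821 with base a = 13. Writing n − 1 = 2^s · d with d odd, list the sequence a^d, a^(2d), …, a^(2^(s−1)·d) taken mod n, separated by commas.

n − 1 = 2820 = 2^2 · 705, so s = 2 and d = 705.
x_0 = 13^705 mod 2821 = 650.
x_1 = 650^2 mod 2821 = 2171.

650, 2171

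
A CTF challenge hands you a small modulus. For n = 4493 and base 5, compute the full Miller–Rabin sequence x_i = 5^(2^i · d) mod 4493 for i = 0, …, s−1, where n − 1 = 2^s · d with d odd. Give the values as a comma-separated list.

2213, 4492

n − 1 = 4492 = 2^2 · 1123, so s = 2 and d = 1123.
x_0 = 5^1123 mod 4493 = 2213.
x_1 = 2213^2 mod 4493 = 4492.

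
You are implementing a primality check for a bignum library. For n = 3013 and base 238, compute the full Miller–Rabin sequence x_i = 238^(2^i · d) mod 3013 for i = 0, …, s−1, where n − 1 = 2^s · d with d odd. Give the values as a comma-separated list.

453, 325

n − 1 = 3012 = 2^2 · 753, so s = 2 and d = 753.
x_0 = 238^753 mod 3013 = 453.
x_1 = 453^2 mod 3013 = 325.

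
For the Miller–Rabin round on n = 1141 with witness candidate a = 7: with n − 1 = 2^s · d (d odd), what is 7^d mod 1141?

357

n − 1 = 1140 = 2^2 · 285, so s = 2 and d = 285.
7^285 mod 1141 = 357.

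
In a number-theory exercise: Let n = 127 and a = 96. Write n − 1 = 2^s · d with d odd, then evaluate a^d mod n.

n − 1 = 126 = 2^1 · 63, so s = 1 and d = 63.
96^63 mod 127 = 126.

126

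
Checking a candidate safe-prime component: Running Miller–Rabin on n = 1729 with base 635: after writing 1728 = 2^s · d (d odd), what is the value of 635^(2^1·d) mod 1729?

1065

n − 1 = 1728 = 2^6 · 27, so s = 6 and d = 27.
Repeated squaring mod 1729: 635^1 ≡ 635, 635^2 ≡ 368, 635^4 ≡ 562, 635^8 ≡ 1166, 635^16 ≡ 562.
27 = 16 + 8 + 2 + 1, so 635^27 ≡ 562·1166·368·635 ≡ 265 (mod 1729).
x_0 = 265.
x_1 = 265^2 mod 1729 = 1065.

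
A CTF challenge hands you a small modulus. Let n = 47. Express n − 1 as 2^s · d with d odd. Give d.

23

Halving: 46 → 23; 23 is odd.
So 46 = 2^1 · 23.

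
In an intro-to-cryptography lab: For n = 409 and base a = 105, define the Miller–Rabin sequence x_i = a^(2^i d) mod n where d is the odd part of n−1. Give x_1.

n − 1 = 408 = 2^3 · 51, so s = 3 and d = 51.
x_0 = 105^51 mod 409 = 31.
x_1 = 31^2 mod 409 = 143.

143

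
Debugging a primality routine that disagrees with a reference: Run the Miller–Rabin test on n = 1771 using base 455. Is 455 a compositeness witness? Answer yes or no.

yes

n − 1 = 1770 = 2^1 · 885, so s = 1 and d = 885.
x_0 = 455^885 mod 1771 = 210.
x_0 ∉ {1, 1770} and s = 1, so 455 is a Miller–Rabin witness and 1771 is composite.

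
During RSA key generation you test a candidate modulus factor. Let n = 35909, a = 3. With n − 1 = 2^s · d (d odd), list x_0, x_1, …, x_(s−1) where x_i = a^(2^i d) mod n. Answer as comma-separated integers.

9693, 16305

n − 1 = 35908 = 2^2 · 8977, so s = 2 and d = 8977.
x_0 = 3^8977 mod 35909 = 9693.
x_1 = 9693^2 mod 35909 = 16305.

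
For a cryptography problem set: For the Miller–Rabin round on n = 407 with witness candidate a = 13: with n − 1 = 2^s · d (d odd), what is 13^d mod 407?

261

n − 1 = 406 = 2^1 · 203, so s = 1 and d = 203.
Repeated squaring mod 407: 13^1 ≡ 13, 13^2 ≡ 169, 13^4 ≡ 71, 13^8 ≡ 157, 13^16 ≡ 229, 13^32 ≡ 345, 13^64 ≡ 181, 13^128 ≡ 201.
203 = 128 + 64 + 8 + 2 + 1, so 13^203 ≡ 201·181·157·169·13 ≡ 261 (mod 407).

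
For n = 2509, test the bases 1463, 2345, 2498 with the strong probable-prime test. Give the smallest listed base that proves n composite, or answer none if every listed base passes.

n − 1 = 2508 = 2^2 · 627, so s = 2 and d = 627.
Base 1463: x_0 = 1463^627 mod 2509 = 2397. x_0 is neither 1 nor 2508, so continue squaring. x_1 = 2397^2 mod 2509 = 2508. x_1 ≡ −1, so 1463 is not a witness.
Base 2345: x_0 = 2345^627 mod 2509 = 1698. x_0 is neither 1 nor 2508, so continue squaring. x_1 = 1698^2 mod 2509 = 363. Reached i = s−1 = 1 without hitting −1: 2345 is a Miller–Rabin witness and 2509 is composite.
Base 2498: x_0 = 2498^627 mod 2509 = 1620. x_0 is neither 1 nor 2508, so continue squaring. x_1 = 1620^2 mod 2509 = 2495. Reached i = s−1 = 1 without hitting −1: 2498 is a Miller–Rabin witness and 2509 is composite.
The smallest witness among the given bases is 2345.

2345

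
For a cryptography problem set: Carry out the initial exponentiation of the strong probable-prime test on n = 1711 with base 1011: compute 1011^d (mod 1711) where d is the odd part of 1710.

286

n − 1 = 1710 = 2^1 · 855, so s = 1 and d = 855.
1011^855 mod 1711 = 286.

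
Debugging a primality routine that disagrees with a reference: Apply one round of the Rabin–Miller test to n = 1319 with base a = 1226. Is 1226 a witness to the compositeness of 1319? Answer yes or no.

n − 1 = 1318 = 2^1 · 659, so s = 1 and d = 659.
By repeated squaring, 1226^659 ≡ 1318 (mod 1319).
x_0 = 1226^659 mod 1319 = 1318.
x_0 = 1318 ≡ −1, so 1226 is not a witness.

no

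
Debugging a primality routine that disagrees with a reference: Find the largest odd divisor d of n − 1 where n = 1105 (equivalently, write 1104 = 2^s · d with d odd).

69

Halving: 1104 → 552 → 276 → 138 → 69; 69 is odd.
So 1104 = 2^4 · 69.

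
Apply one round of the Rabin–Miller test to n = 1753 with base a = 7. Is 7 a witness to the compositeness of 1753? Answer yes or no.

n − 1 = 1752 = 2^3 · 219, so s = 3 and d = 219.
Repeated squaring mod 1753: 7^1 ≡ 7, 7^2 ≡ 49, 7^4 ≡ 648, 7^8 ≡ 937, 7^16 ≡ 1469, 7^32 ≡ 18, 7^64 ≡ 324, 7^128 ≡ 1549.
219 = 128 + 64 + 16 + 8 + 2 + 1, so 7^219 ≡ 1549·324·1469·937·49·7 ≡ 489 (mod 1753).
x_0 = 7^219 mod 1753 = 489.
x_0 is neither 1 nor 1752, so continue squaring.
x_1 = 489^2 mod 1753 = 713.
x_2 = 713^2 mod 1753 = 1752.
x_2 ≡ −1, so 7 is not a witness.

no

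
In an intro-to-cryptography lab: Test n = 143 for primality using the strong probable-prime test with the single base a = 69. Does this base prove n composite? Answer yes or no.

n − 1 = 142 = 2^1 · 71, so s = 1 and d = 71.
x_0 = 69^71 mod 143 = 36.
x_0 ∉ {1, 142} and s = 1, so 69 is a Miller–Rabin witness and 143 is composite.

yes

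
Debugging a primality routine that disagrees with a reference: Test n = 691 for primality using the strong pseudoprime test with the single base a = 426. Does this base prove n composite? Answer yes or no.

n − 1 = 690 = 2^1 · 345, so s = 1 and d = 345.
Repeated squaring mod 691: 426^1 ≡ 426, 426^2 ≡ 434, 426^4 ≡ 404, 426^8 ≡ 140, 426^16 ≡ 252, 426^32 ≡ 623, 426^64 ≡ 478, 426^128 ≡ 454, 426^256 ≡ 198.
345 = 256 + 64 + 16 + 8 + 1, so 426^345 ≡ 198·478·252·140·426 ≡ 1 (mod 691).
x_0 = 426^345 mod 691 = 1.
x_0 = 1, so 426 is not a witness.

no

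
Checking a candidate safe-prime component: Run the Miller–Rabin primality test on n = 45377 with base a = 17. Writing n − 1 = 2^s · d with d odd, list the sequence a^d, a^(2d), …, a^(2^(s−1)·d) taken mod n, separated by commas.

n − 1 = 45376 = 2^6 · 709, so s = 6 and d = 709.
x_0 = 17^709 mod 45377 = 10745.
x_1 = 10745^2 mod 45377 = 15937.
x_2 = 15937^2 mod 45377 = 12900.
x_3 = 12900^2 mod 45377 = 12541.
x_4 = 12541^2 mod 45377 = 45376.
x_5 = 45376^2 mod 45377 = 1.

10745, 15937, 12900, 12541, 45376, 1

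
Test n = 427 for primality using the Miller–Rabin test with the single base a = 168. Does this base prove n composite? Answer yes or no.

n − 1 = 426 = 2^1 · 213, so s = 1 and d = 213.
x_0 = 168^213 mod 427 = 224.
x_0 ∉ {1, 426} and s = 1, so 168 is a Miller–Rabin witness and 427 is composite.

yes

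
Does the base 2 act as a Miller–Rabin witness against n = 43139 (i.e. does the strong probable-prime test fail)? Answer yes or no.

n − 1 = 43138 = 2^1 · 21569, so s = 1 and d = 21569.
Repeated squaring mod 43139: 2^1 ≡ 2, 2^2 ≡ 4, 2^4 ≡ 16, 2^8 ≡ 256, 2^16 ≡ 22397, 2^32 ≡ 5317, 2^64 ≡ 14444, 2^128 ≡ 8932, 2^256 ≡ 16613, 2^512 ≡ 31586, 2^1024 ≡ 42882, 2^2048 ≡ 22910, 2^4096 ≡ 39026, 2^8192 ≡ 6281, 2^16384 ≡ 21915.
21569 = 16384 + 4096 + 1024 + 64 + 1, so 2^21569 ≡ 21915·39026·42882·14444·2 ≡ 34431 (mod 43139).
x_0 = 2^21569 mod 43139 = 34431.
x_0 ∉ {1, 43138} and s = 1, so 2 is a Miller–Rabin witness and 43139 is composite.

yes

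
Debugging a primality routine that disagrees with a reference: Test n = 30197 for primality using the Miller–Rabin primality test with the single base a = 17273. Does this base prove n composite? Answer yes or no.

n − 1 = 30196 = 2^2 · 7549, so s = 2 and d = 7549.
x_0 = 17273^7549 mod 30197 = 30196.
x_0 = 30196 ≡ −1, so 17273 is not a witness.

no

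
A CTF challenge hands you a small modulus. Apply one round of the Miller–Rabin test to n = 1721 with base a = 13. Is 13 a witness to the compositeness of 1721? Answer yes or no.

no

n − 1 = 1720 = 2^3 · 215, so s = 3 and d = 215.
x_0 = 13^215 mod 1721 = 232.
x_0 is neither 1 nor 1720, so continue squaring.
x_1 = 232^2 mod 1721 = 473.
x_2 = 473^2 mod 1721 = 1720.
x_2 ≡ −1, so 13 is not a witness.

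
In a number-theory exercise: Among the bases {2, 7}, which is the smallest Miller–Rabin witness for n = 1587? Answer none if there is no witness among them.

n − 1 = 1586 = 2^1 · 793, so s = 1 and d = 793.
Base 2: x_0 = 2^793 mod 1587 = 1175. x_0 ∉ {1, 1586} and s = 1, so 2 is a Miller–Rabin witness and 1587 is composite.
Base 7: x_0 = 7^793 mod 1587 = 1318. x_0 ∉ {1, 1586} and s = 1, so 7 is a Miller–Rabin witness and 1587 is composite.
The smallest witness among the given bases is 2.

2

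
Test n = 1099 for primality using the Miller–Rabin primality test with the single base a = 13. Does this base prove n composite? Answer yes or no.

n − 1 = 1098 = 2^1 · 549, so s = 1 and d = 549.
x_0 = 13^549 mod 1099 = 1098.
x_0 = 1098 ≡ −1, so 13 is not a witness.

no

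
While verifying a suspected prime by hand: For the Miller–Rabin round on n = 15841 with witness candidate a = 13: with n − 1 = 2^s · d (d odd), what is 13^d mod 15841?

n − 1 = 15840 = 2^5 · 495, so s = 5 and d = 495.
Repeated squaring mod 15841: 13^1 ≡ 13, 13^2 ≡ 169, 13^4 ≡ 12720, 13^8 ≡ 14267, 13^16 ≡ 6280, 13^32 ≡ 10151, 13^64 ≡ 12937, 13^128 ≡ 5804, 13^256 ≡ 8450.
495 = 256 + 128 + 64 + 32 + 8 + 4 + 2 + 1, so 13^495 ≡ 8450·5804·12937·10151·14267·12720·169·13 ≡ 8896 (mod 15841).

8896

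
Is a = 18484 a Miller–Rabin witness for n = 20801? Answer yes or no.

n − 1 = 20800 = 2^6 · 325, so s = 6 and d = 325.
x_0 = 18484^325 mod 20801 = 1.
x_0 = 1, so 18484 is not a witness.

no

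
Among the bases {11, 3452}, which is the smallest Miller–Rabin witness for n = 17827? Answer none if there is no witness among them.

none

n − 1 = 17826 = 2^1 · 8913, so s = 1 and d = 8913.
Base 11: x_0 = 11^8913 mod 17827 = 1. x_0 = 1, so 11 is not a witness.
Base 3452: x_0 = 3452^8913 mod 17827 = 1. x_0 = 1, so 3452 is not a witness.
No listed base is a witness for 17827.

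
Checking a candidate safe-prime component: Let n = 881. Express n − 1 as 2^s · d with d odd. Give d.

Halving: 880 → 440 → 220 → 110 → 55; 55 is odd.
So 880 = 2^4 · 55.

55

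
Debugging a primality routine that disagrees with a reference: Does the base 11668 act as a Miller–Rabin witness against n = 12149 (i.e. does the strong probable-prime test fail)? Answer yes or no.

n − 1 = 12148 = 2^2 · 3037, so s = 2 and d = 3037.
x_0 = 11668^3037 mod 12149 = 12148.
x_0 = 12148 ≡ −1, so 11668 is not a witness.

no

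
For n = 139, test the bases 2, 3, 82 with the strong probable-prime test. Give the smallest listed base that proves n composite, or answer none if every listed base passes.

n − 1 = 138 = 2^1 · 69, so s = 1 and d = 69.
Base 2: x_0 = 2^69 mod 139 = 138. x_0 = 138 ≡ −1, so 2 is not a witness.
Base 3: x_0 = 3^69 mod 139 = 138. x_0 = 138 ≡ −1, so 3 is not a witness.
Base 82: x_0 = 82^69 mod 139 = 138. x_0 = 138 ≡ −1, so 82 is not a witness.
No listed base is a witness for 139.

none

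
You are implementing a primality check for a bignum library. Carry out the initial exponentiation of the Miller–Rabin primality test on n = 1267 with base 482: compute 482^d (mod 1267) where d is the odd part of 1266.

188

n − 1 = 1266 = 2^1 · 633, so s = 1 and d = 633.
482^633 mod 1267 = 188.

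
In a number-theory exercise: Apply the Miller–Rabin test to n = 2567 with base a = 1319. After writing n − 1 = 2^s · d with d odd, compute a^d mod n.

n − 1 = 2566 = 2^1 · 1283, so s = 1 and d = 1283.
1319^1283 mod 2567 = 1765.

1765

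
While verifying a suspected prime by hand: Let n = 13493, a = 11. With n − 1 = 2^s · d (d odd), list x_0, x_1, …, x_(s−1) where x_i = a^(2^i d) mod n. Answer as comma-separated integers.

4618, 6984

n − 1 = 13492 = 2^2 · 3373, so s = 2 and d = 3373.
x_0 = 11^3373 mod 13493 = 4618.
x_1 = 4618^2 mod 13493 = 6984.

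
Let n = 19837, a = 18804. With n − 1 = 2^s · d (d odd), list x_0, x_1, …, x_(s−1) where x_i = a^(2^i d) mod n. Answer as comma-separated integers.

9547, 14031

n − 1 = 19836 = 2^2 · 4959, so s = 2 and d = 4959.
x_0 = 18804^4959 mod 19837 = 9547.
x_1 = 9547^2 mod 19837 = 14031.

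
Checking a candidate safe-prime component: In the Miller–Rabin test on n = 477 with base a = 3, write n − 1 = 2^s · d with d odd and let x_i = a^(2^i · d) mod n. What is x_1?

396

n − 1 = 476 = 2^2 · 119, so s = 2 and d = 119.
x_0 = 3^119 mod 477 = 270.
x_1 = 270^2 mod 477 = 396.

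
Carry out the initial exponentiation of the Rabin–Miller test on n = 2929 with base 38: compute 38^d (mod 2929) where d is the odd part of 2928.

n − 1 = 2928 = 2^4 · 183, so s = 4 and d = 183.
38^183 mod 2929 = 705.

705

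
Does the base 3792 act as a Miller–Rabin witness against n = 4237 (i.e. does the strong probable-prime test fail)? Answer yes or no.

no

n − 1 = 4236 = 2^2 · 1059, so s = 2 and d = 1059.
x_0 = 3792^1059 mod 4237 = 1.
x_0 = 1, so 3792 is not a witness.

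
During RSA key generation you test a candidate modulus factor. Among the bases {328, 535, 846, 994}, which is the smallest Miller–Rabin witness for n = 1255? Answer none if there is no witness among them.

328

n − 1 = 1254 = 2^1 · 627, so s = 1 and d = 627.
Base 328: x_0 = 328^627 mod 1255 = 597. x_0 ∉ {1, 1254} and s = 1, so 328 is a Miller–Rabin witness and 1255 is composite.
Base 535: x_0 = 535^627 mod 1255 = 1170. x_0 ∉ {1, 1254} and s = 1, so 535 is a Miller–Rabin witness and 1255 is composite.
Base 846: x_0 = 846^627 mod 1255 = 366. x_0 ∉ {1, 1254} and s = 1, so 846 is a Miller–Rabin witness and 1255 is composite.
Base 994: x_0 = 994^627 mod 1255 = 1104. x_0 ∉ {1, 1254} and s = 1, so 994 is a Miller–Rabin witness and 1255 is composite.
The smallest witness among the given bases is 328.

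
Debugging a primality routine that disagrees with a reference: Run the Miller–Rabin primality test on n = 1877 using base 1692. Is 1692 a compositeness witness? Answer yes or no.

n − 1 = 1876 = 2^2 · 469, so s = 2 and d = 469.
x_0 = 1692^469 mod 1877 = 1740.
x_0 is neither 1 nor 1876, so continue squaring.
x_1 = 1740^2 mod 1877 = 1876.
x_1 ≡ −1, so 1692 is not a witness.

no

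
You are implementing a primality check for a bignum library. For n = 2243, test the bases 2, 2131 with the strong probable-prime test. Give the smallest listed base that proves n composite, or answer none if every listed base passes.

none

n − 1 = 2242 = 2^1 · 1121, so s = 1 and d = 1121.
Base 2: x_0 = 2^1121 mod 2243 = 2242. x_0 = 2242 ≡ −1, so 2 is not a witness.
Base 2131: x_0 = 2131^1121 mod 2243 = 2242. x_0 = 2242 ≡ −1, so 2131 is not a witness.
No listed base is a witness for 2243.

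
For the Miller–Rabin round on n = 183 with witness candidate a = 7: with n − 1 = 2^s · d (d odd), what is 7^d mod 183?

n − 1 = 182 = 2^1 · 91, so s = 1 and d = 91.
7^91 mod 183 = 115.

115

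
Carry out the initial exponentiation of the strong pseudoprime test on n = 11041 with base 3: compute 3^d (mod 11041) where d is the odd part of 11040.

n − 1 = 11040 = 2^5 · 345, so s = 5 and d = 345.
3^345 mod 11041 = 10003.

10003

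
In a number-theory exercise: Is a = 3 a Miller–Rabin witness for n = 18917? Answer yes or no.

n − 1 = 18916 = 2^2 · 4729, so s = 2 and d = 4729.
Repeated squaring mod 18917: 3^1 ≡ 3, 3^2 ≡ 9, 3^4 ≡ 81, 3^8 ≡ 6561, 3^16 ≡ 10546, 3^32 ≡ 5073, 3^64 ≡ 8209, 3^128 ≡ 5327, 3^256 ≡ 1429, 3^512 ≡ 17922, 3^1024 ≡ 6341, 3^2048 ≡ 9656, 3^4096 ≡ 15360.
4729 = 4096 + 512 + 64 + 32 + 16 + 8 + 1, so 3^4729 ≡ 15360·17922·8209·5073·10546·6561·3 ≡ 17082 (mod 18917).
x_0 = 3^4729 mod 18917 = 17082.
x_0 is neither 1 nor 18916, so continue squaring.
x_1 = 17082^2 mod 18917 = 18916.
x_1 ≡ −1, so 3 is not a witness.

no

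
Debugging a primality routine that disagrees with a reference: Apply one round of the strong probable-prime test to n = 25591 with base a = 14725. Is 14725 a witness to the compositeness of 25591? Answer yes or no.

n − 1 = 25590 = 2^1 · 12795, so s = 1 and d = 12795.
By repeated squaring, 14725^12795 ≡ 13675 (mod 25591).
x_0 = 14725^12795 mod 25591 = 13675.
x_0 ∉ {1, 25590} and s = 1, so 14725 is a Miller–Rabin witness and 25591 is composite.

yes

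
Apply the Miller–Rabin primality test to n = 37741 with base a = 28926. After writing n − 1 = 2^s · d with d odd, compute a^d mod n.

22549

n − 1 = 37740 = 2^2 · 9435, so s = 2 and d = 9435.
28926^9435 mod 37741 = 22549.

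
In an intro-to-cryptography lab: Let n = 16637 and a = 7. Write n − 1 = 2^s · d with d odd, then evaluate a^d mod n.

n − 1 = 16636 = 2^2 · 4159, so s = 2 and d = 4159.
7^4159 mod 16637 = 14485.

14485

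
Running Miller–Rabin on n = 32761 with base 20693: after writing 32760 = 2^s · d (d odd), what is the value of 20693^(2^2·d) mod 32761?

1449

n − 1 = 32760 = 2^3 · 4095, so s = 3 and d = 4095.
x_0 = 20693^4095 mod 32761 = 363.
x_1 = 363^2 mod 32761 = 725.
x_2 = 725^2 mod 32761 = 1449.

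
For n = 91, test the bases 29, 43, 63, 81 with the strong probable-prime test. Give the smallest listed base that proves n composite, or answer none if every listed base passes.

43

n − 1 = 90 = 2^1 · 45, so s = 1 and d = 45.
Base 29: x_0 = 29^45 mod 91 = 1. x_0 = 1, so 29 is not a witness.
Base 43: x_0 = 43^45 mod 91 = 64. x_0 ∉ {1, 90} and s = 1, so 43 is a Miller–Rabin witness and 91 is composite.
Base 63: x_0 = 63^45 mod 91 = 21. x_0 ∉ {1, 90} and s = 1, so 63 is a Miller–Rabin witness and 91 is composite.
Base 81: x_0 = 81^45 mod 91 = 1. x_0 = 1, so 81 is not a witness.
The smallest witness among the given bases is 43.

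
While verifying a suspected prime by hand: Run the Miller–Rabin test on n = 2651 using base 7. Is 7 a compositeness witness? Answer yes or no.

n − 1 = 2650 = 2^1 · 1325, so s = 1 and d = 1325.
x_0 = 7^1325 mod 2651 = 2232.
x_0 ∉ {1, 2650} and s = 1, so 7 is a Miller–Rabin witness and 2651 is composite.

yes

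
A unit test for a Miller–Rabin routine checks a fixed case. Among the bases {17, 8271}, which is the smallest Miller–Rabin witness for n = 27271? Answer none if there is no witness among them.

none

n − 1 = 27270 = 2^1 · 13635, so s = 1 and d = 13635.
Base 17: x_0 = 17^13635 mod 27271 = 27270. x_0 = 27270 ≡ −1, so 17 is not a witness.
Base 8271: x_0 = 8271^13635 mod 27271 = 1. x_0 = 1, so 8271 is not a witness.
No listed base is a witness for 27271.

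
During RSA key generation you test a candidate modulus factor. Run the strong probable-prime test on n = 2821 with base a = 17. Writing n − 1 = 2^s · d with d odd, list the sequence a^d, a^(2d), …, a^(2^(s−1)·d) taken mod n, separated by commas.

2820, 1

n − 1 = 2820 = 2^2 · 705, so s = 2 and d = 705.
x_0 = 17^705 mod 2821 = 2820.
x_1 = 2820^2 mod 2821 = 1.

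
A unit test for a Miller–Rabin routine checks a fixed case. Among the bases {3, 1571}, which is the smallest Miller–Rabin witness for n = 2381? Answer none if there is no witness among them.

none

n − 1 = 2380 = 2^2 · 595, so s = 2 and d = 595.
Base 3: x_0 = 3^595 mod 2381 = 2312. x_0 is neither 1 nor 2380, so continue squaring. x_1 = 2312^2 mod 2381 = 2380. x_1 ≡ −1, so 3 is not a witness.
Base 1571: x_0 = 1571^595 mod 2381 = 2312. x_0 is neither 1 nor 2380, so continue squaring. x_1 = 2312^2 mod 2381 = 2380. x_1 ≡ −1, so 1571 is not a witness.
No listed base is a witness for 2381.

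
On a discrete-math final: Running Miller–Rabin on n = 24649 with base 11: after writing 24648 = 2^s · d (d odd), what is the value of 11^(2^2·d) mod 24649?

n − 1 = 24648 = 2^3 · 3081, so s = 3 and d = 3081.
x_0 = 11^3081 mod 24649 = 3926.
x_1 = 3926^2 mod 24649 = 7851.
x_2 = 7851^2 mod 24649 = 15701.

15701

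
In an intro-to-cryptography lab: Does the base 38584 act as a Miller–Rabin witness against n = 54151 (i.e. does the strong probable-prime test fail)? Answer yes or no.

n − 1 = 54150 = 2^1 · 27075, so s = 1 and d = 27075.
x_0 = 38584^27075 mod 54151 = 54150.
x_0 = 54150 ≡ −1, so 38584 is not a witness.

no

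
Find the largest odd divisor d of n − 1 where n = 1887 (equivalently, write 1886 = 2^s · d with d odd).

Halving: 1886 → 943; 943 is odd.
So 1886 = 2^1 · 943.

943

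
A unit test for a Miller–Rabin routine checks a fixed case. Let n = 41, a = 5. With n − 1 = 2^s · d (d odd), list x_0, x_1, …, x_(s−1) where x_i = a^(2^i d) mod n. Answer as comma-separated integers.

n − 1 = 40 = 2^3 · 5, so s = 3 and d = 5.
x_0 = 5^5 mod 41 = 9.
x_1 = 9^2 mod 41 = 40.
x_2 = 40^2 mod 41 = 1.

9, 40, 1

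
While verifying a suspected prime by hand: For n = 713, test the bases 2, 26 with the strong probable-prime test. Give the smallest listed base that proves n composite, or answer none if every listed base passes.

n − 1 = 712 = 2^3 · 89, so s = 3 and d = 89.
Base 2: x_0 = 2^89 mod 713 = 140. x_0 is neither 1 nor 712, so continue squaring. x_1 = 140^2 mod 713 = 349. x_2 = 349^2 mod 713 = 591. Reached i = s−1 = 2 without hitting −1: 2 is a Miller–Rabin witness and 713 is composite.
Base 26: x_0 = 26^89 mod 713 = 440. x_0 is neither 1 nor 712, so continue squaring. x_1 = 440^2 mod 713 = 377. x_2 = 377^2 mod 713 = 242. Reached i = s−1 = 2 without hitting −1: 26 is a Miller–Rabin witness and 713 is composite.
The smallest witness among the given bases is 2.

2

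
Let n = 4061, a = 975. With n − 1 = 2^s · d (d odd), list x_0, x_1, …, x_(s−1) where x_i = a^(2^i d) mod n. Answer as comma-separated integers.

n − 1 = 4060 = 2^2 · 1015, so s = 2 and d = 1015.
x_0 = 975^1015 mod 4061 = 3931.
x_1 = 3931^2 mod 4061 = 656.

3931, 656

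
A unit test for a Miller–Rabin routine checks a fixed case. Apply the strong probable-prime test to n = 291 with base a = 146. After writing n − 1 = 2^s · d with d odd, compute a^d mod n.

n − 1 = 290 = 2^1 · 145, so s = 1 and d = 145.
146^145 mod 291 = 146.

146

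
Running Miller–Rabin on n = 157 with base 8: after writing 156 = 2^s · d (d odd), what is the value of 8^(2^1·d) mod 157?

156

n − 1 = 156 = 2^2 · 39, so s = 2 and d = 39.
x_0 = 8^39 mod 157 = 28.
x_1 = 28^2 mod 157 = 156.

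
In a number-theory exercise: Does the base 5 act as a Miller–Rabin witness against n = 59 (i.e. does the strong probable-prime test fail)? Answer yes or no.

n − 1 = 58 = 2^1 · 29, so s = 1 and d = 29.
Repeated squaring mod 59: 5^1 ≡ 5, 5^2 ≡ 25, 5^4 ≡ 35, 5^8 ≡ 45, 5^16 ≡ 19.
29 = 16 + 8 + 4 + 1, so 5^29 ≡ 19·45·35·5 ≡ 1 (mod 59).
x_0 = 5^29 mod 59 = 1.
x_0 = 1, so 5 is not a witness.

no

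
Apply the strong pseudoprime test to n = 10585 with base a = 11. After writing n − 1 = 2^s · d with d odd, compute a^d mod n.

n − 1 = 10584 = 2^3 · 1323, so s = 3 and d = 1323.
11^1323 mod 10585 = 7436.

7436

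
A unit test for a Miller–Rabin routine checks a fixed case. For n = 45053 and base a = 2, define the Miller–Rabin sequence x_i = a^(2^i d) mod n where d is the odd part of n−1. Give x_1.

n − 1 = 45052 = 2^2 · 11263, so s = 2 and d = 11263.
x_0 = 2^11263 mod 45053 = 7990.
x_1 = 7990^2 mod 45053 = 45052.

45052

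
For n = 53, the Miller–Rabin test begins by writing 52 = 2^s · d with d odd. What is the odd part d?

13

Halving: 52 → 26 → 13; 13 is odd.
So 52 = 2^2 · 13.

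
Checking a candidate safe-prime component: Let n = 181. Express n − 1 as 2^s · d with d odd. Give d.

45

Halving: 180 → 90 → 45; 45 is odd.
So 180 = 2^2 · 45.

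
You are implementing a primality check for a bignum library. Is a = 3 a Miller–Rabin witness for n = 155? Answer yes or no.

yes

n − 1 = 154 = 2^1 · 77, so s = 1 and d = 77.
Repeated squaring mod 155: 3^1 ≡ 3, 3^2 ≡ 9, 3^4 ≡ 81, 3^8 ≡ 51, 3^16 ≡ 121, 3^32 ≡ 71, 3^64 ≡ 81.
77 = 64 + 8 + 4 + 1, so 3^77 ≡ 81·51·81·3 ≡ 53 (mod 155).
x_0 = 3^77 mod 155 = 53.
x_0 ∉ {1, 154} and s = 1, so 3 is a Miller–Rabin witness and 155 is composite.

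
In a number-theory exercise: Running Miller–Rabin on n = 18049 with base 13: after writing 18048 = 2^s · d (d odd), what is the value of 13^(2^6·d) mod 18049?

18048

n − 1 = 18048 = 2^7 · 141, so s = 7 and d = 141.
x_0 = 13^141 mod 18049 = 1750.
x_1 = 1750^2 mod 18049 = 12219.
x_2 = 12219^2 mod 18049 = 2633.
x_3 = 2633^2 mod 18049 = 1873.
x_4 = 1873^2 mod 18049 = 6623.
x_5 = 6623^2 mod 18049 = 5059.
x_6 = 5059^2 mod 18049 = 18048.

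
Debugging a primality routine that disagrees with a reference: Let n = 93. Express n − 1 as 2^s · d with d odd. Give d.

Halving: 92 → 46 → 23; 23 is odd.
So 92 = 2^2 · 23.

23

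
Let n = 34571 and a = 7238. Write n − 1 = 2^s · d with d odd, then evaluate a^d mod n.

n − 1 = 34570 = 2^1 · 17285, so s = 1 and d = 17285.
7238^17285 mod 34571 = 9018.

9018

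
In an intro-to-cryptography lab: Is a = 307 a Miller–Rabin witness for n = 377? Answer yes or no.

no

n − 1 = 376 = 2^3 · 47, so s = 3 and d = 47.
Repeated squaring mod 377: 307^1 ≡ 307, 307^2 ≡ 376, 307^4 ≡ 1, 307^8 ≡ 1, 307^16 ≡ 1, 307^32 ≡ 1.
47 = 32 + 8 + 4 + 2 + 1, so 307^47 ≡ 1·1·1·376·307 ≡ 70 (mod 377).
x_0 = 307^47 mod 377 = 70.
x_0 is neither 1 nor 376, so continue squaring.
x_1 = 70^2 mod 377 = 376.
x_1 ≡ −1, so 307 is not a witness.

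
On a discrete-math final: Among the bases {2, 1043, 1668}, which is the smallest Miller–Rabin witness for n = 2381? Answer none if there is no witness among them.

n − 1 = 2380 = 2^2 · 595, so s = 2 and d = 595.
Base 2: x_0 = 2^595 mod 2381 = 2312. x_0 is neither 1 nor 2380, so continue squaring. x_1 = 2312^2 mod 2381 = 2380. x_1 ≡ −1, so 2 is not a witness.
Base 1043: x_0 = 1043^595 mod 2381 = 69. x_0 is neither 1 nor 2380, so continue squaring. x_1 = 69^2 mod 2381 = 2380. x_1 ≡ −1, so 1043 is not a witness.
Base 1668: x_0 = 1668^595 mod 2381 = 1. x_0 = 1, so 1668 is not a witness.
No listed base is a witness for 2381.

none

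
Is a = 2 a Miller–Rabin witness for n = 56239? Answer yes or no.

no

n − 1 = 56238 = 2^1 · 28119, so s = 1 and d = 28119.
x_0 = 2^28119 mod 56239 = 1.
x_0 = 1, so 2 is not a witness.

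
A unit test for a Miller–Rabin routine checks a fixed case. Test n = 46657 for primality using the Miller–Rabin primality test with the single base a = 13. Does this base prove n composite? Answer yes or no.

yes

n − 1 = 46656 = 2^6 · 729, so s = 6 and d = 729.
Repeated squaring mod 46657: 13^1 ≡ 13, 13^2 ≡ 169, 13^4 ≡ 28561, 13^8 ≡ 26390, 13^16 ≡ 29718, 13^32 ≡ 35828, 13^64 ≡ 18200, 13^128 ≡ 21957, 13^256 ≡ 3068, 13^512 ≡ 34567.
729 = 512 + 128 + 64 + 16 + 8 + 1, so 13^729 ≡ 34567·21957·18200·29718·26390·13 ≡ 35230 (mod 46657).
x_0 = 13^729 mod 46657 = 35230.
x_0 is neither 1 nor 46656, so continue squaring.
x_1 = 35230^2 mod 46657 = 30043.
x_2 = 30043^2 mod 46657 = 2184.
x_3 = 2184^2 mod 46657 = 10842.
x_4 = 10842^2 mod 46657 = 19981.
x_5 = 19981^2 mod 46657 = 43069.
Reached i = s−1 = 5 without hitting −1: 13 is a Miller–Rabin witness and 46657 is composite.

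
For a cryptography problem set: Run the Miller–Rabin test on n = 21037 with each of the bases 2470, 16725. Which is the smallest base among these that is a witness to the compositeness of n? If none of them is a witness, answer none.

2470

n − 1 = 21036 = 2^2 · 5259, so s = 2 and d = 5259.
Base 2470: x_0 = 2470^5259 mod 21037 = 15859. x_0 is neither 1 nor 21036, so continue squaring. x_1 = 15859^2 mod 21037 = 10546. Reached i = s−1 = 1 without hitting −1: 2470 is a Miller–Rabin witness and 21037 is composite.
Base 16725: x_0 = 16725^5259 mod 21037 = 8965. x_0 is neither 1 nor 21036, so continue squaring. x_1 = 8965^2 mod 21037 = 9885. Reached i = s−1 = 1 without hitting −1: 16725 is a Miller–Rabin witness and 21037 is composite.
The smallest witness among the given bases is 2470.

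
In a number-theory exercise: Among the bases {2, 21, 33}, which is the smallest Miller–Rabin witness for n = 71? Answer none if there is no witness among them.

n − 1 = 70 = 2^1 · 35, so s = 1 and d = 35.
Base 2: x_0 = 2^35 mod 71 = 1. x_0 = 1, so 2 is not a witness.
Base 21: x_0 = 21^35 mod 71 = 70. x_0 = 70 ≡ −1, so 21 is not a witness.
Base 33: x_0 = 33^35 mod 71 = 70. x_0 = 70 ≡ −1, so 33 is not a witness.
No listed base is a witness for 71.

none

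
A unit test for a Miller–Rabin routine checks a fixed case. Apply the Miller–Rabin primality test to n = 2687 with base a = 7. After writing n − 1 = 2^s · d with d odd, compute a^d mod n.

1

n − 1 = 2686 = 2^1 · 1343, so s = 1 and d = 1343.
7^1343 mod 2687 = 1.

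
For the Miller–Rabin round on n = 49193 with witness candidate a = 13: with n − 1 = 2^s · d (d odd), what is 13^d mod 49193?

1

n − 1 = 49192 = 2^3 · 6149, so s = 3 and d = 6149.
13^6149 mod 49193 = 1.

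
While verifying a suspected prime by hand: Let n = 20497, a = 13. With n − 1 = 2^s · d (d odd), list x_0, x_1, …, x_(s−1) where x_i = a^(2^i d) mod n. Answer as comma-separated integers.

n − 1 = 20496 = 2^4 · 1281, so s = 4 and d = 1281.
x_0 = 13^1281 mod 20497 = 17739.
x_1 = 17739^2 mod 20497 = 2177.
x_2 = 2177^2 mod 20497 = 4522.
x_3 = 4522^2 mod 20497 = 12975.

17739, 2177, 4522, 12975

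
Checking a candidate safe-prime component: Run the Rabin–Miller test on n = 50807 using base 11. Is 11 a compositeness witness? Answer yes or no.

yes

n − 1 = 50806 = 2^1 · 25403, so s = 1 and d = 25403.
x_0 = 11^25403 mod 50807 = 17053.
x_0 ∉ {1, 50806} and s = 1, so 11 is a Miller–Rabin witness and 50807 is composite.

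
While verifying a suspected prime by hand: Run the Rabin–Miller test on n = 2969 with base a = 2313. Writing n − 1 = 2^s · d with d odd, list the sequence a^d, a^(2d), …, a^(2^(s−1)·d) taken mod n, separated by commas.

n − 1 = 2968 = 2^3 · 371, so s = 3 and d = 371.
x_0 = 2313^371 mod 2969 = 544.
x_1 = 544^2 mod 2969 = 2005.
x_2 = 2005^2 mod 2969 = 2968.

544, 2005, 2968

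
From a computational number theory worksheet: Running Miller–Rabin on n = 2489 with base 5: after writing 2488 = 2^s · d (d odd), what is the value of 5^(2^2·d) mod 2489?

n − 1 = 2488 = 2^3 · 311, so s = 3 and d = 311.
x_0 = 5^311 mod 2489 = 2422.
x_1 = 2422^2 mod 2489 = 2000.
x_2 = 2000^2 mod 2489 = 177.

177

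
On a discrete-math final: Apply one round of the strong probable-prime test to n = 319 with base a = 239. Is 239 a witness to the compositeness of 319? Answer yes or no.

yes

n − 1 = 318 = 2^1 · 159, so s = 1 and d = 159.
x_0 = 239^159 mod 319 = 161.
x_0 ∉ {1, 318} and s = 1, so 239 is a Miller–Rabin witness and 319 is composite.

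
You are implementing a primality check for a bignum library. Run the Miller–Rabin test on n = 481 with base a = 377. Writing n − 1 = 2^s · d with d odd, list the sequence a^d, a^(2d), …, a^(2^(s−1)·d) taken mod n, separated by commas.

26, 195, 26, 195, 26

n − 1 = 480 = 2^5 · 15, so s = 5 and d = 15.
x_0 = 377^15 mod 481 = 26.
x_1 = 26^2 mod 481 = 195.
x_2 = 195^2 mod 481 = 26.
x_3 = 26^2 mod 481 = 195.
x_4 = 195^2 mod 481 = 26.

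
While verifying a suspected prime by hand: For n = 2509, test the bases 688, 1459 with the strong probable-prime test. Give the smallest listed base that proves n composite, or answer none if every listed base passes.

none

n − 1 = 2508 = 2^2 · 627, so s = 2 and d = 627.
Base 688: x_0 = 688^627 mod 2509 = 2508. x_0 = 2508 ≡ −1, so 688 is not a witness.
Base 1459: x_0 = 1459^627 mod 2509 = 1. x_0 = 1, so 1459 is not a witness.
No listed base is a witness for 2509.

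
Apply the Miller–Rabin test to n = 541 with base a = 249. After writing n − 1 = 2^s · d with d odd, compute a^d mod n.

n − 1 = 540 = 2^2 · 135, so s = 2 and d = 135.
Repeated squaring mod 541: 249^1 ≡ 249, 249^2 ≡ 327, 249^4 ≡ 352, 249^8 ≡ 15, 249^16 ≡ 225, 249^32 ≡ 312, 249^64 ≡ 505, 249^128 ≡ 214.
135 = 128 + 4 + 2 + 1, so 249^135 ≡ 214·352·327·249 ≡ 52 (mod 541).

52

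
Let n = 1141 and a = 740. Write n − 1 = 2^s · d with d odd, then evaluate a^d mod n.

461

n − 1 = 1140 = 2^2 · 285, so s = 2 and d = 285.
Repeated squaring mod 1141: 740^1 ≡ 740, 740^2 ≡ 1061, 740^4 ≡ 695, 740^8 ≡ 382, 740^16 ≡ 1017, 740^32 ≡ 543, 740^64 ≡ 471, 740^128 ≡ 487, 740^256 ≡ 982.
285 = 256 + 16 + 8 + 4 + 1, so 740^285 ≡ 982·1017·382·695·740 ≡ 461 (mod 1141).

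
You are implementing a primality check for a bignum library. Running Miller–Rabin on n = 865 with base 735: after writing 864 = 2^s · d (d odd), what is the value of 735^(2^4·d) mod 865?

n − 1 = 864 = 2^5 · 27, so s = 5 and d = 27.
x_0 = 735^27 mod 865 = 615.
x_1 = 615^2 mod 865 = 220.
x_2 = 220^2 mod 865 = 825.
x_3 = 825^2 mod 865 = 735.
x_4 = 735^2 mod 865 = 465.

465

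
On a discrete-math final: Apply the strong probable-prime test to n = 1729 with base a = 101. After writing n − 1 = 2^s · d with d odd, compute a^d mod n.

n − 1 = 1728 = 2^6 · 27, so s = 6 and d = 27.
Repeated squaring mod 1729: 101^1 ≡ 101, 101^2 ≡ 1556, 101^4 ≡ 536, 101^8 ≡ 282, 101^16 ≡ 1719.
27 = 16 + 8 + 2 + 1, so 101^27 ≡ 1719·282·1556·101 ≡ 818 (mod 1729).

818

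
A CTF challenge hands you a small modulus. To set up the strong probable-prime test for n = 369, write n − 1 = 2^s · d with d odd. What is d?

23

Halving: 368 → 184 → 92 → 46 → 23; 23 is odd.
So 368 = 2^4 · 23.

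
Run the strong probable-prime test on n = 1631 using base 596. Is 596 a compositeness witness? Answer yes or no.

yes

n − 1 = 1630 = 2^1 · 815, so s = 1 and d = 815.
x_0 = 596^815 mod 1631 = 190.
x_0 ∉ {1, 1630} and s = 1, so 596 is a Miller–Rabin witness and 1631 is composite.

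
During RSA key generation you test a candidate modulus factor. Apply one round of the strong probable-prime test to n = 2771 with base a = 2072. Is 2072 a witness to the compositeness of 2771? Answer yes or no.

n − 1 = 2770 = 2^1 · 1385, so s = 1 and d = 1385.
x_0 = 2072^1385 mod 2771 = 1086.
x_0 ∉ {1, 2770} and s = 1, so 2072 is a Miller–Rabin witness and 2771 is composite.

yes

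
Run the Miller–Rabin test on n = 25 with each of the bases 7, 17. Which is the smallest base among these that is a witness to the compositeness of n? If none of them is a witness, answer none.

n − 1 = 24 = 2^3 · 3, so s = 3 and d = 3.
Base 7: x_0 = 7^3 mod 25 = 18. x_0 is neither 1 nor 24, so continue squaring. x_1 = 18^2 mod 25 = 24. x_1 ≡ −1, so 7 is not a witness.
Base 17: x_0 = 17^3 mod 25 = 13. x_0 is neither 1 nor 24, so continue squaring. x_1 = 13^2 mod 25 = 19. x_2 = 19^2 mod 25 = 11. Reached i = s−1 = 2 without hitting −1: 17 is a Miller–Rabin witness and 25 is composite.
The smallest witness among the given bases is 17.

17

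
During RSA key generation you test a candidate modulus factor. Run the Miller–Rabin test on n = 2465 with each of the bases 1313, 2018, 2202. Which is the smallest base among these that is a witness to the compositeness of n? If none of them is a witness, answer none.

2018

n − 1 = 2464 = 2^5 · 77, so s = 5 and d = 77.
Base 1313: x_0 = 1313^77 mod 2465 = 1143. x_0 is neither 1 nor 2464, so continue squaring. x_1 = 1143^2 mod 2465 = 2464. x_1 ≡ −1, so 1313 is not a witness.
Base 2018: x_0 = 2018^77 mod 2465 = 133. x_0 is neither 1 nor 2464, so continue squaring. x_1 = 133^2 mod 2465 = 434. x_2 = 434^2 mod 2465 = 1016. x_3 = 1016^2 mod 2465 = 1886. x_4 = 1886^2 mod 2465 = 1. x_4 = 1 but x_3 ≠ ±1, a nontrivial square root of 1 — 2018 is a witness and 2465 is composite.
Base 2202: x_0 = 2202^77 mod 2465 = 1317. x_0 is neither 1 nor 2464, so continue squaring. x_1 = 1317^2 mod 2465 = 1594. x_2 = 1594^2 mod 2465 = 1886. x_3 = 1886^2 mod 2465 = 1. x_3 = 1 but x_2 ≠ ±1, a nontrivial square root of 1 — 2202 is a witness and 2465 is composite.
The smallest witness among the given bases is 2018.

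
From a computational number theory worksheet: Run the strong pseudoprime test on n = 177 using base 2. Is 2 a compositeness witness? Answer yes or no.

yes

n − 1 = 176 = 2^4 · 11, so s = 4 and d = 11.
x_0 = 2^11 mod 177 = 101.
x_0 is neither 1 nor 176, so continue squaring.
x_1 = 101^2 mod 177 = 112.
x_2 = 112^2 mod 177 = 154.
x_3 = 154^2 mod 177 = 175.
Reached i = s−1 = 3 without hitting −1: 2 is a Miller–Rabin witness and 177 is composite.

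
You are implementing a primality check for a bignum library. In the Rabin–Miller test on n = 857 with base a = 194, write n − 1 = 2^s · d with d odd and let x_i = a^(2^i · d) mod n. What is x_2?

1

n − 1 = 856 = 2^3 · 107, so s = 3 and d = 107.
Repeated squaring mod 857: 194^1 ≡ 194, 194^2 ≡ 785, 194^4 ≡ 42, 194^8 ≡ 50, 194^16 ≡ 786, 194^32 ≡ 756, 194^64 ≡ 774.
107 = 64 + 32 + 8 + 2 + 1, so 194^107 ≡ 774·756·50·785·194 ≡ 856 (mod 857).
x_0 = 856.
x_1 = 856^2 mod 857 = 1.
x_2 = 1^2 mod 857 = 1.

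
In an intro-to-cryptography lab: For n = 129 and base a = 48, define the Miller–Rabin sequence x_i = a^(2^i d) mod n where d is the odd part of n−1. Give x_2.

66

n − 1 = 128 = 2^7 · 1, so s = 7 and d = 1.
x_0 = 48^1 mod 129 = 48.
x_1 = 48^2 mod 129 = 111.
x_2 = 111^2 mod 129 = 66.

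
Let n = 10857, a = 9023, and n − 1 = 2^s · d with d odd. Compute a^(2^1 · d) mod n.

6769

n − 1 = 10856 = 2^3 · 1357, so s = 3 and d = 1357.
x_0 = 9023^1357 mod 10857 = 7049.
x_1 = 7049^2 mod 10857 = 6769.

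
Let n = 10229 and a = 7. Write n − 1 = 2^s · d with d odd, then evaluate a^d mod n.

n − 1 = 10228 = 2^2 · 2557, so s = 2 and d = 2557.
7^2557 mod 10229 = 8099.

8099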